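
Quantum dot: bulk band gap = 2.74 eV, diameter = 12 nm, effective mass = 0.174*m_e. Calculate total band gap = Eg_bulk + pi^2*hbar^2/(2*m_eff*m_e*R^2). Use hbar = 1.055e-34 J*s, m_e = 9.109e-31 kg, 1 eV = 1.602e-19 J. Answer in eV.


Radius R = 12/2 nm = 6e-09 m
Confinement energy dE = pi^2 * hbar^2 / (2 * m_eff * m_e * R^2)
dE = pi^2 * (1.055e-34)^2 / (2 * 0.174 * 9.109e-31 * (6e-09)^2) J, divided by 1.602e-19 J/eV
dE = 0.0601 eV
Total band gap = E_g(bulk) + dE = 2.74 + 0.0601 = 2.8001 eV

2.8001


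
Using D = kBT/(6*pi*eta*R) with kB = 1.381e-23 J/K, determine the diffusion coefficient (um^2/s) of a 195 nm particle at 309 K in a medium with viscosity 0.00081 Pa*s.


Radius R = 195/2 = 97.5 nm = 9.75e-08 m
D = kB*T / (6*pi*eta*R)
D = 1.381e-23 * 309 / (6 * pi * 0.00081 * 9.75e-08)
D = 2.86656e-12 m^2/s = 2.867 um^2/s

2.867


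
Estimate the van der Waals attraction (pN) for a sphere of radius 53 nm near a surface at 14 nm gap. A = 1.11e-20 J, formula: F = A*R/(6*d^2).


Convert to SI: R = 53 nm = 5.3e-08 m, d = 14 nm = 1.4e-08 m
F = A * R / (6 * d^2)
F = 1.11e-20 * 5.3e-08 / (6 * (1.4e-08)^2)
F = 5.00255e-13 N = 0.5 pN

0.5


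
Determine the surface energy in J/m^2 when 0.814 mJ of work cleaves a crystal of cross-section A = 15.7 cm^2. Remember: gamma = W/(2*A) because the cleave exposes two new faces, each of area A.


Convert: A = 15.7 cm^2 = 0.00157 m^2, W = 0.814 mJ = 0.000814 J
Cleaving exposes two faces of area A, so total new surface = 2*A and gamma = W / (2*A)
gamma = 0.000814 / (2 * 0.00157)
gamma = 0.259 J/m^2

0.259


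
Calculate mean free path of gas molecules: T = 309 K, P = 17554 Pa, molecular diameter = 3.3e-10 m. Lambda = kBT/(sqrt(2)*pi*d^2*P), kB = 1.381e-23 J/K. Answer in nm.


Mean free path: lambda = kB*T / (sqrt(2) * pi * d^2 * P)
lambda = 1.381e-23 * 309 / (sqrt(2) * pi * (3.3e-10)^2 * 17554)
lambda = 5.02439e-07 m
lambda = 502.44 nm

502.44


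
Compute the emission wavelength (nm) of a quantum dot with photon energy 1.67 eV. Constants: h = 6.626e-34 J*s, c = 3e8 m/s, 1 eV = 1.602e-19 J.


Convert energy: E = 1.67 eV = 1.67 * 1.602e-19 = 2.67534e-19 J
lambda = h*c / E = 6.626e-34 * 3e8 / 2.67534e-19
lambda = 7.43008e-07 m = 743.0 nm

743.0


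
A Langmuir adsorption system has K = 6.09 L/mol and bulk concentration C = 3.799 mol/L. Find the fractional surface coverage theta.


Langmuir isotherm: theta = K*C / (1 + K*C)
K*C = 6.09 * 3.799 = 23.13591
theta = 23.13591 / (1 + 23.13591) = 23.13591 / 24.13591
theta = 0.9586

0.9586


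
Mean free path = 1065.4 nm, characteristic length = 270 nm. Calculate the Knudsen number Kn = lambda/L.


Knudsen number Kn = lambda / L
Kn = 1065.4 / 270
Kn = 3.9459

3.9459


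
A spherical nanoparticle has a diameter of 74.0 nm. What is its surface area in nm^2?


Radius r = 74.0/2 = 37 nm
Surface area SA = 4 * pi * r^2
SA = 4 * pi * (37)^2
SA = 17203.36 nm^2

17203.36


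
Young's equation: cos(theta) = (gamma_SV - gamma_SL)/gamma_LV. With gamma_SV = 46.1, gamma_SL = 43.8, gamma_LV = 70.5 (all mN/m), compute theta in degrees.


cos(theta) = (gamma_SV - gamma_SL) / gamma_LV
cos(theta) = (46.1 - 43.8) / 70.5
cos(theta) = 0.032624
theta = arccos(0.032624) = 88.13 degrees

88.13


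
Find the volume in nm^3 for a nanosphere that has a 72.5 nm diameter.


Radius r = 72.5/2 = 36.25 nm
Volume V = (4/3) * pi * r^3
V = (4/3) * pi * (36.25)^3
V = 199532.04 nm^3

199532.04


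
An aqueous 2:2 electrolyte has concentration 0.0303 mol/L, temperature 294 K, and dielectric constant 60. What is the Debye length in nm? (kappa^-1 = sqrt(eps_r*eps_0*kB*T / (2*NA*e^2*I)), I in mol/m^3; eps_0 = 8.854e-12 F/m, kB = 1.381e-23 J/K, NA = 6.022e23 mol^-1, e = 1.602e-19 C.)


Ionic strength I = 0.0303 * 2^2 * 1000 = 121.2 mol/m^3
kappa^-1 = sqrt(60 * 8.854e-12 * 1.381e-23 * 294 / (2 * 6.022e23 * (1.602e-19)^2 * 121.2))
kappa^-1 = 0.759 nm

0.759


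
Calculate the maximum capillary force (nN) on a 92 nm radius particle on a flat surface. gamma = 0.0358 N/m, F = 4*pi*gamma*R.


Convert radius: R = 92 nm = 9.2e-08 m
F = 4 * pi * gamma * R
F = 4 * pi * 0.0358 * 9.2e-08
F = 4.13886e-08 N = 41.3886 nN

41.3886


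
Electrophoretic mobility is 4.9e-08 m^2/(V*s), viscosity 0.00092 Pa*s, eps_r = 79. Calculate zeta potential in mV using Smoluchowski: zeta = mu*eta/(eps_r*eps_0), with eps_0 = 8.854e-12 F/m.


Smoluchowski equation: zeta = mu * eta / (eps_r * eps_0)
zeta = 4.9e-08 * 0.00092 / (79 * 8.854e-12)
zeta = 0.064449 V = 64.45 mV

64.45


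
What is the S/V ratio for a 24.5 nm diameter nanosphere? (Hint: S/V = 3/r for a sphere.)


Radius r = 24.5/2 = 12.25 nm
S/V = 3 / r = 3 / 12.25
S/V = 0.2449 nm^-1

0.2449


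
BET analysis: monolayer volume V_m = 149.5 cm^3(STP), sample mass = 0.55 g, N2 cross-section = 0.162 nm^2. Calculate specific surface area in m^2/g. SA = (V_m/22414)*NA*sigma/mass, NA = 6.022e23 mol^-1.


Number of moles in monolayer = V_m / 22414 = 149.5 / 22414 = 0.00666994
Number of molecules = moles * NA = 0.00666994 * 6.022e23
SA = molecules * sigma / mass
SA = (149.5 / 22414) * 6.022e23 * 0.162e-18 / 0.55
SA = 1183.1 m^2/g

1183.1


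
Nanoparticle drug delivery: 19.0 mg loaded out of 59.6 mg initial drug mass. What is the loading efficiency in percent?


Drug loading efficiency = (drug loaded / drug initial) * 100
DLE = 19.0 / 59.6 * 100
DLE = 0.3188 * 100
DLE = 31.88%

31.88


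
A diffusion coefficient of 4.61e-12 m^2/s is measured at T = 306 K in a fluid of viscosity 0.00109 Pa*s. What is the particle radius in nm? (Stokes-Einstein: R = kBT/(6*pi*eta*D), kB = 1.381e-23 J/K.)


Stokes-Einstein: R = kB*T / (6*pi*eta*D)
R = 1.381e-23 * 306 / (6 * pi * 0.00109 * 4.61e-12)
R = 4.46156e-08 m = 44.62 nm

44.62


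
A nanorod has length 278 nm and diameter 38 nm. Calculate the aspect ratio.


Aspect ratio AR = length / diameter
AR = 278 / 38
AR = 7.32

7.32


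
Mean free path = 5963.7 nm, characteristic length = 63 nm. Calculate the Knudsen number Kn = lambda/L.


Knudsen number Kn = lambda / L
Kn = 5963.7 / 63
Kn = 94.6619

94.6619


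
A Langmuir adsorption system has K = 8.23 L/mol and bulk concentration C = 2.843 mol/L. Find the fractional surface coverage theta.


Langmuir isotherm: theta = K*C / (1 + K*C)
K*C = 8.23 * 2.843 = 23.39789
theta = 23.39789 / (1 + 23.39789) = 23.39789 / 24.39789
theta = 0.959

0.959


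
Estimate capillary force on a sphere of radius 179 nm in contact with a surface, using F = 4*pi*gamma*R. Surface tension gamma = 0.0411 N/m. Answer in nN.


Convert radius: R = 179 nm = 1.79e-07 m
F = 4 * pi * gamma * R
F = 4 * pi * 0.0411 * 1.79e-07
F = 9.24495e-08 N = 92.4495 nN

92.4495


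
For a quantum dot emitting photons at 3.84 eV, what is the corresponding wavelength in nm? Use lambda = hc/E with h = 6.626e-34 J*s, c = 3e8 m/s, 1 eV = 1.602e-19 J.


Convert energy: E = 3.84 eV = 3.84 * 1.602e-19 = 6.15168e-19 J
lambda = h*c / E = 6.626e-34 * 3e8 / 6.15168e-19
lambda = 3.23131e-07 m = 323.1 nm

323.1


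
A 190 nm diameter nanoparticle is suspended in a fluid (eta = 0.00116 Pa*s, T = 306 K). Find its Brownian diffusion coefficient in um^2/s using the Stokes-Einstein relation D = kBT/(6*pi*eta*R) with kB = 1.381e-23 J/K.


Radius R = 190/2 = 95 nm = 9.5e-08 m
D = kB*T / (6*pi*eta*R)
D = 1.381e-23 * 306 / (6 * pi * 0.00116 * 9.5e-08)
D = 2.03438e-12 m^2/s = 2.034 um^2/s

2.034


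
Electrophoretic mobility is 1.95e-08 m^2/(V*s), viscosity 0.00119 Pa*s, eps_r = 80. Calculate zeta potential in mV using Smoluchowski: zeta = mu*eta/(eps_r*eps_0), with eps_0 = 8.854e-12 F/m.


Smoluchowski equation: zeta = mu * eta / (eps_r * eps_0)
zeta = 1.95e-08 * 0.00119 / (80 * 8.854e-12)
zeta = 0.032761 V = 32.76 mV

32.76


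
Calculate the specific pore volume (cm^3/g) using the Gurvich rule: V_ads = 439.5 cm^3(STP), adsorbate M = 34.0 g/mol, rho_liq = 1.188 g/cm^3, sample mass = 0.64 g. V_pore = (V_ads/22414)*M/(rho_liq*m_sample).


Moles adsorbed n = V_ads / 22414 = 439.5 / 22414 = 1.960828e-02 mol
Liquid volume V_liq = n * M / rho_liq = 1.960828e-02 * 34.0 / 1.188 = 0.56118 cm^3
Specific pore volume V_pore = V_liq / m_sample = 0.56118 / 0.64
V_pore = 0.8768 cm^3/g

0.8768


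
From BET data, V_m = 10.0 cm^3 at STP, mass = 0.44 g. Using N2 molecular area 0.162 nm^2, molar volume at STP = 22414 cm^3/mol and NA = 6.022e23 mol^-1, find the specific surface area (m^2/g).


Number of moles in monolayer = V_m / 22414 = 10.0 / 22414 = 0.00044615
Number of molecules = moles * NA = 0.00044615 * 6.022e23
SA = molecules * sigma / mass
SA = (10.0 / 22414) * 6.022e23 * 0.162e-18 / 0.44
SA = 98.9 m^2/g

98.9


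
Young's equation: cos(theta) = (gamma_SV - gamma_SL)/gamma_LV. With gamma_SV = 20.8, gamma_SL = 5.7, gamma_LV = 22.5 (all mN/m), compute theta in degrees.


cos(theta) = (gamma_SV - gamma_SL) / gamma_LV
cos(theta) = (20.8 - 5.7) / 22.5
cos(theta) = 0.671111
theta = arccos(0.671111) = 47.85 degrees

47.85


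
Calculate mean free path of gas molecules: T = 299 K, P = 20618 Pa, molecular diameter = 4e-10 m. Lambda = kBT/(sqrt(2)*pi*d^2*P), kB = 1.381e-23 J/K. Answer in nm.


Mean free path: lambda = kB*T / (sqrt(2) * pi * d^2 * P)
lambda = 1.381e-23 * 299 / (sqrt(2) * pi * (4e-10)^2 * 20618)
lambda = 2.8173e-07 m
lambda = 281.73 nm

281.73


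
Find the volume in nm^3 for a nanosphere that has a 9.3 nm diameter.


Radius r = 9.3/2 = 4.65 nm
Volume V = (4/3) * pi * r^3
V = (4/3) * pi * (4.65)^3
V = 421.16 nm^3

421.16


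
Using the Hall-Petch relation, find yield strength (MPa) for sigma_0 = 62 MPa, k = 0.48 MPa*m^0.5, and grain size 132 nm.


d = 132 nm = 1.32e-07 m
sqrt(d) = 0.000363318
Hall-Petch contribution = k / sqrt(d) = 0.48 / 0.000363318 = 1321.2 MPa
sigma = sigma_0 + k/sqrt(d) = 62 + 1321.2 = 1383.2 MPa

1383.2


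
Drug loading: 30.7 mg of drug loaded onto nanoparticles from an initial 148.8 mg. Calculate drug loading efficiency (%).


Drug loading efficiency = (drug loaded / drug initial) * 100
DLE = 30.7 / 148.8 * 100
DLE = 0.2063 * 100
DLE = 20.63%

20.63


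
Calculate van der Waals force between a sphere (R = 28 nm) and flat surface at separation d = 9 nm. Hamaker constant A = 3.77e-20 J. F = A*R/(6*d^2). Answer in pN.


Convert to SI: R = 28 nm = 2.8e-08 m, d = 9 nm = 9e-09 m
F = A * R / (6 * d^2)
F = 3.77e-20 * 2.8e-08 / (6 * (9e-09)^2)
F = 2.17202e-12 N = 2.172 pN

2.172


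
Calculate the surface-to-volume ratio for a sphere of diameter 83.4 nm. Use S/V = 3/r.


Radius r = 83.4/2 = 41.7 nm
S/V = 3 / r = 3 / 41.7
S/V = 0.0719 nm^-1

0.0719


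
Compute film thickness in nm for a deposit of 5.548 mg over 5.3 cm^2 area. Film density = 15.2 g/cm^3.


Convert: m = 5.548 mg = 5.5480e-06 kg, A = 5.3 cm^2 = 5.3000e-04 m^2, rho = 15.2 g/cm^3 = 15200 kg/m^3
t = m / (A * rho)
t = 5.5480e-06 / (5.3000e-04 * 15200)
t = 6.8868e-07 m = 688.7 nm

688.7


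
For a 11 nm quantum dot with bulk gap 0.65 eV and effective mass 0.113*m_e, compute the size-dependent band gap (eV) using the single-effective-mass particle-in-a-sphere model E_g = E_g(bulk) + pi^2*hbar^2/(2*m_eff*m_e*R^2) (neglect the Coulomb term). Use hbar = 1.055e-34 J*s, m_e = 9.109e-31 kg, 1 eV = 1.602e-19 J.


Radius R = 11/2 nm = 5.5e-09 m
Confinement energy dE = pi^2 * hbar^2 / (2 * m_eff * m_e * R^2)
dE = pi^2 * (1.055e-34)^2 / (2 * 0.113 * 9.109e-31 * (5.5e-09)^2) J, divided by 1.602e-19 J/eV
dE = 0.1101 eV
Total band gap = E_g(bulk) + dE = 0.65 + 0.1101 = 0.7601 eV

0.7601


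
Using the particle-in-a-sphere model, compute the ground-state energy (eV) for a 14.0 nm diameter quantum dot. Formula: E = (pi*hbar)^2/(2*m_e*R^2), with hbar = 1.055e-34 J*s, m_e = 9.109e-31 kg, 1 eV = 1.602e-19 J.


Radius R = 14.0/2 = 7 nm = 7e-09 m
E = (pi * 1.055e-34)^2 / (2 * 9.109e-31 * (7e-09)^2)
E(J) = 1.23057e-21
E = E(J) / 1.602e-19 = 0.0077 eV

0.0077


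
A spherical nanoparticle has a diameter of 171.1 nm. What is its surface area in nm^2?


Radius r = 171.1/2 = 85.55 nm
Surface area SA = 4 * pi * r^2
SA = 4 * pi * (85.55)^2
SA = 91970.78 nm^2

91970.78


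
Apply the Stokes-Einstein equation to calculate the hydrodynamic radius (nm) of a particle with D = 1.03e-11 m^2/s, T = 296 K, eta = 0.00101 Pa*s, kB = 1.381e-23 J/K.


Stokes-Einstein: R = kB*T / (6*pi*eta*D)
R = 1.381e-23 * 296 / (6 * pi * 0.00101 * 1.03e-11)
R = 2.08461e-08 m = 20.85 nm

20.85


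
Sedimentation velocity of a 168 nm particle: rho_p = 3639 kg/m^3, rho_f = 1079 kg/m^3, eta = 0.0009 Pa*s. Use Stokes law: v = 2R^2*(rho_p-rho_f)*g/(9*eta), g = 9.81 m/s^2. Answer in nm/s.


Radius R = 168/2 nm = 8.4e-08 m
Density difference = 3639 - 1079 = 2560 kg/m^3
v = 2 * R^2 * (rho_p - rho_f) * g / (9 * eta)
v = 2 * (8.4e-08)^2 * 2560 * 9.81 / (9 * 0.0009)
v = 4.37535e-08 m/s = 43.7535 nm/s

43.7535


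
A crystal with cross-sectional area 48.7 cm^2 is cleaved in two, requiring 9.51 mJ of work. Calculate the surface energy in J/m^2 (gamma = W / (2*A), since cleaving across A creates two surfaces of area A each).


Convert: A = 48.7 cm^2 = 0.00487 m^2, W = 9.51 mJ = 0.00951 J
Cleaving exposes two faces of area A, so total new surface = 2*A and gamma = W / (2*A)
gamma = 0.00951 / (2 * 0.00487)
gamma = 0.976 J/m^2

0.976


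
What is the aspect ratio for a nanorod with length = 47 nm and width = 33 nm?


Aspect ratio AR = length / diameter
AR = 47 / 33
AR = 1.42

1.42


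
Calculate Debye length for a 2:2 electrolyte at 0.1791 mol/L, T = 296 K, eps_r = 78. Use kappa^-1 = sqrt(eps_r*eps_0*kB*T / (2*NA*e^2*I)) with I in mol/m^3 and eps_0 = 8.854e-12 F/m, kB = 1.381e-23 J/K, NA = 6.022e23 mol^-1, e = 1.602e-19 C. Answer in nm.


Ionic strength I = 0.1791 * 2^2 * 1000 = 716.4 mol/m^3
kappa^-1 = sqrt(78 * 8.854e-12 * 1.381e-23 * 296 / (2 * 6.022e23 * (1.602e-19)^2 * 716.4))
kappa^-1 = 0.357 nm

0.357


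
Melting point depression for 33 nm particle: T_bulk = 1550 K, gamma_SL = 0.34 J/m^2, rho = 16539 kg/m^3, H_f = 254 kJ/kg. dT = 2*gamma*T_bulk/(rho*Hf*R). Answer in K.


Radius R = 33/2 = 16.5 nm = 1.65e-08 m
Convert H_f = 254 kJ/kg = 254000 J/kg
dT = 2 * gamma_SL * T_bulk / (rho * H_f * R)
dT = 2 * 0.34 * 1550 / (16539 * 254000 * 1.65e-08)
dT = 15.2 K

15.2


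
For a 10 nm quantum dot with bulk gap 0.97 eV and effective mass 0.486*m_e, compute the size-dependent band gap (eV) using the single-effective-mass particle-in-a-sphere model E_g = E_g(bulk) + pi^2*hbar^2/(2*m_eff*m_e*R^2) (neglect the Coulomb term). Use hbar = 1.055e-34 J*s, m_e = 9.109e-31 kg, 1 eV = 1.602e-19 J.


Radius R = 10/2 nm = 5e-09 m
Confinement energy dE = pi^2 * hbar^2 / (2 * m_eff * m_e * R^2)
dE = pi^2 * (1.055e-34)^2 / (2 * 0.486 * 9.109e-31 * (5e-09)^2) J, divided by 1.602e-19 J/eV
dE = 0.031 eV
Total band gap = E_g(bulk) + dE = 0.97 + 0.031 = 1.001 eV

1.001


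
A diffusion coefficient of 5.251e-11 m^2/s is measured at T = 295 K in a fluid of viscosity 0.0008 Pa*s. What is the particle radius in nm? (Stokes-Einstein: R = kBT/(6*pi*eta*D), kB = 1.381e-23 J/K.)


Stokes-Einstein: R = kB*T / (6*pi*eta*D)
R = 1.381e-23 * 295 / (6 * pi * 0.0008 * 5.251e-11)
R = 5.14497e-09 m = 5.14 nm

5.14


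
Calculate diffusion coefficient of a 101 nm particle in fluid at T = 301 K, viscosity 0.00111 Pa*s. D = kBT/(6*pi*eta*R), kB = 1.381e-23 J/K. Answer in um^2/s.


Radius R = 101/2 = 50.5 nm = 5.05e-08 m
D = kB*T / (6*pi*eta*R)
D = 1.381e-23 * 301 / (6 * pi * 0.00111 * 5.05e-08)
D = 3.93409e-12 m^2/s = 3.934 um^2/s

3.934


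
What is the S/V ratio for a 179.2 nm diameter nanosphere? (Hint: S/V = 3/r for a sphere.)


Radius r = 179.2/2 = 89.6 nm
S/V = 3 / r = 3 / 89.6
S/V = 0.0335 nm^-1

0.0335


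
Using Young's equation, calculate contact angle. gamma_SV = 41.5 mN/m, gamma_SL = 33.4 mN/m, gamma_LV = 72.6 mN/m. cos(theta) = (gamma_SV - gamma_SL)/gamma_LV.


cos(theta) = (gamma_SV - gamma_SL) / gamma_LV
cos(theta) = (41.5 - 33.4) / 72.6
cos(theta) = 0.11157
theta = arccos(0.11157) = 83.59 degrees

83.59


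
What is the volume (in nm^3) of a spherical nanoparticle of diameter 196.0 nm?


Radius r = 196.0/2 = 98 nm
Volume V = (4/3) * pi * r^3
V = (4/3) * pi * (98)^3
V = 3942455.83 nm^3

3942455.83


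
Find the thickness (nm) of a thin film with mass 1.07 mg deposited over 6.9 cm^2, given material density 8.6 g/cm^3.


Convert: m = 1.07 mg = 1.0700e-06 kg, A = 6.9 cm^2 = 6.9000e-04 m^2, rho = 8.6 g/cm^3 = 8600 kg/m^3
t = m / (A * rho)
t = 1.0700e-06 / (6.9000e-04 * 8600)
t = 1.8032e-07 m = 180.3 nm

180.3


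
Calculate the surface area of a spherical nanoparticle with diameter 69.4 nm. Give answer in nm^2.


Radius r = 69.4/2 = 34.7 nm
Surface area SA = 4 * pi * r^2
SA = 4 * pi * (34.7)^2
SA = 15131.04 nm^2

15131.04


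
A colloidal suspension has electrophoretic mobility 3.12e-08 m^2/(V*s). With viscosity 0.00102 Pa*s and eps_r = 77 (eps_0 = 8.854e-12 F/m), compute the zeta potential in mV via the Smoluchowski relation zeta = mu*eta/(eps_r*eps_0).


Smoluchowski equation: zeta = mu * eta / (eps_r * eps_0)
zeta = 3.12e-08 * 0.00102 / (77 * 8.854e-12)
zeta = 0.046679 V = 46.68 mV

46.68


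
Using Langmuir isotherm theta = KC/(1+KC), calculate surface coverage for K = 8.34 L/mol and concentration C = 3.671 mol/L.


Langmuir isotherm: theta = K*C / (1 + K*C)
K*C = 8.34 * 3.671 = 30.61614
theta = 30.61614 / (1 + 30.61614) = 30.61614 / 31.61614
theta = 0.9684

0.9684


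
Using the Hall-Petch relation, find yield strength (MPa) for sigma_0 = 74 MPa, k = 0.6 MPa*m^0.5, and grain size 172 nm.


d = 172 nm = 1.72e-07 m
sqrt(d) = 0.0004147288
Hall-Petch contribution = k / sqrt(d) = 0.6 / 0.0004147288 = 1446.7 MPa
sigma = sigma_0 + k/sqrt(d) = 74 + 1446.7 = 1520.7 MPa

1520.7


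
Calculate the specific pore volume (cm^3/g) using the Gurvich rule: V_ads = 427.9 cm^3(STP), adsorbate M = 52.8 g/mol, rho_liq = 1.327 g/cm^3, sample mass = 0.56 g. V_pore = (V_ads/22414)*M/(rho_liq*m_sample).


Moles adsorbed n = V_ads / 22414 = 427.9 / 22414 = 1.909075e-02 mol
Liquid volume V_liq = n * M / rho_liq = 1.909075e-02 * 52.8 / 1.327 = 0.75960 cm^3
Specific pore volume V_pore = V_liq / m_sample = 0.75960 / 0.56
V_pore = 1.3564 cm^3/g

1.3564


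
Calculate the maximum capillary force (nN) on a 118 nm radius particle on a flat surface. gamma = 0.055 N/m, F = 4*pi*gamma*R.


Convert radius: R = 118 nm = 1.18e-07 m
F = 4 * pi * gamma * R
F = 4 * pi * 0.055 * 1.18e-07
F = 8.15557e-08 N = 81.5557 nN

81.5557


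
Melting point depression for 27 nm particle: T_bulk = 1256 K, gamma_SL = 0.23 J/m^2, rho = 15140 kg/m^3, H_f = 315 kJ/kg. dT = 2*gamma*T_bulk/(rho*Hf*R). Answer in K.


Radius R = 27/2 = 13.5 nm = 1.35e-08 m
Convert H_f = 315 kJ/kg = 315000 J/kg
dT = 2 * gamma_SL * T_bulk / (rho * H_f * R)
dT = 2 * 0.23 * 1256 / (15140 * 315000 * 1.35e-08)
dT = 9.0 K

9.0


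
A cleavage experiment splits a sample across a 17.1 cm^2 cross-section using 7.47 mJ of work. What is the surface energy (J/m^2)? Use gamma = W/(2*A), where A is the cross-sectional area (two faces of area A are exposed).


Convert: A = 17.1 cm^2 = 0.00171 m^2, W = 7.47 mJ = 0.00747 J
Cleaving exposes two faces of area A, so total new surface = 2*A and gamma = W / (2*A)
gamma = 0.00747 / (2 * 0.00171)
gamma = 2.184 J/m^2

2.184


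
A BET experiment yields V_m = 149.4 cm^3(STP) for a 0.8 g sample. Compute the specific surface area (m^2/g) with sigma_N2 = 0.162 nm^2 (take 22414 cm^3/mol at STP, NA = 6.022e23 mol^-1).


Number of moles in monolayer = V_m / 22414 = 149.4 / 22414 = 0.00666548
Number of molecules = moles * NA = 0.00666548 * 6.022e23
SA = molecules * sigma / mass
SA = (149.4 / 22414) * 6.022e23 * 0.162e-18 / 0.8
SA = 812.8 m^2/g

812.8


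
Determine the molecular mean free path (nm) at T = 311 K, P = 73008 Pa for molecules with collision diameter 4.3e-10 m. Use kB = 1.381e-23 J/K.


Mean free path: lambda = kB*T / (sqrt(2) * pi * d^2 * P)
lambda = 1.381e-23 * 311 / (sqrt(2) * pi * (4.3e-10)^2 * 73008)
lambda = 7.16113e-08 m
lambda = 71.61 nm

71.61


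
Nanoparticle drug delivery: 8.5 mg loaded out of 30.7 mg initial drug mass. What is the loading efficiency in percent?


Drug loading efficiency = (drug loaded / drug initial) * 100
DLE = 8.5 / 30.7 * 100
DLE = 0.2769 * 100
DLE = 27.69%

27.69


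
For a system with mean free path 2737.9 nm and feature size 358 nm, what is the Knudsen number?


Knudsen number Kn = lambda / L
Kn = 2737.9 / 358
Kn = 7.6478

7.6478


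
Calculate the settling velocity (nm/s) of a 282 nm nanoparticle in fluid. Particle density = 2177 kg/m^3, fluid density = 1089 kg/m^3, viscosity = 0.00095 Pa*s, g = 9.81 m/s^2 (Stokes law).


Radius R = 282/2 nm = 1.41e-07 m
Density difference = 2177 - 1089 = 1088 kg/m^3
v = 2 * R^2 * (rho_p - rho_f) * g / (9 * eta)
v = 2 * (1.41e-07)^2 * 1088 * 9.81 / (9 * 0.00095)
v = 4.96364e-08 m/s = 49.6364 nm/s

49.6364


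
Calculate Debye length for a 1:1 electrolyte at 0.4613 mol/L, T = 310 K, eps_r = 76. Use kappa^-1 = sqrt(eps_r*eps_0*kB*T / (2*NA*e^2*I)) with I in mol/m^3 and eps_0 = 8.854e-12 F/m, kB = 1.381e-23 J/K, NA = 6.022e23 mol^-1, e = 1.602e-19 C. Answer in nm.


Ionic strength I = 0.4613 * 1^2 * 1000 = 461.3 mol/m^3
kappa^-1 = sqrt(76 * 8.854e-12 * 1.381e-23 * 310 / (2 * 6.022e23 * (1.602e-19)^2 * 461.3))
kappa^-1 = 0.449 nm

0.449


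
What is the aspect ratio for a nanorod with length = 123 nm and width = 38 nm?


Aspect ratio AR = length / diameter
AR = 123 / 38
AR = 3.24

3.24


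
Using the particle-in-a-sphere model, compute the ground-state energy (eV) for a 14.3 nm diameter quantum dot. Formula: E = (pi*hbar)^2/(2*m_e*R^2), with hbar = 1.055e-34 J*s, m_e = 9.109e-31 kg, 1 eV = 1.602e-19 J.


Radius R = 14.3/2 = 7.15 nm = 7.15e-09 m
E = (pi * 1.055e-34)^2 / (2 * 9.109e-31 * (7.15e-09)^2)
E(J) = 1.17948e-21
E = E(J) / 1.602e-19 = 0.0074 eV

0.0074


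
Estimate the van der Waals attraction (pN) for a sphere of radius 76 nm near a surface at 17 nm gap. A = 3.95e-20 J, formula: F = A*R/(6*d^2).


Convert to SI: R = 76 nm = 7.6e-08 m, d = 17 nm = 1.7e-08 m
F = A * R / (6 * d^2)
F = 3.95e-20 * 7.6e-08 / (6 * (1.7e-08)^2)
F = 1.73126e-12 N = 1.731 pN

1.731


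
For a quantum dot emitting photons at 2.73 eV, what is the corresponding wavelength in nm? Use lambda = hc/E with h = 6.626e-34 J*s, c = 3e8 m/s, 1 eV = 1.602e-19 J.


Convert energy: E = 2.73 eV = 2.73 * 1.602e-19 = 4.37346e-19 J
lambda = h*c / E = 6.626e-34 * 3e8 / 4.37346e-19
lambda = 4.54514e-07 m = 454.5 nm

454.5


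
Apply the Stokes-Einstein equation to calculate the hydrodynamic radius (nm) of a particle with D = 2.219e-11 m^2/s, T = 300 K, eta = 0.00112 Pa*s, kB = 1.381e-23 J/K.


Stokes-Einstein: R = kB*T / (6*pi*eta*D)
R = 1.381e-23 * 300 / (6 * pi * 0.00112 * 2.219e-11)
R = 8.84379e-09 m = 8.84 nm

8.84


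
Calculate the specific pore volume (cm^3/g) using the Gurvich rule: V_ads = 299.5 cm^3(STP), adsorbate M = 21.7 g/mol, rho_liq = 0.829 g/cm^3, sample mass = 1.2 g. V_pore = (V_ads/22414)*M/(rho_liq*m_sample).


Moles adsorbed n = V_ads / 22414 = 299.5 / 22414 = 1.336218e-02 mol
Liquid volume V_liq = n * M / rho_liq = 1.336218e-02 * 21.7 / 0.829 = 0.34977 cm^3
Specific pore volume V_pore = V_liq / m_sample = 0.34977 / 1.2
V_pore = 0.2915 cm^3/g

0.2915


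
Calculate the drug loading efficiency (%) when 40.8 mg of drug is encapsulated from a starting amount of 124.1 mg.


Drug loading efficiency = (drug loaded / drug initial) * 100
DLE = 40.8 / 124.1 * 100
DLE = 0.3288 * 100
DLE = 32.88%

32.88


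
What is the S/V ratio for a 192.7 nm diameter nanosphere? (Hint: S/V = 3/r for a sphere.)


Radius r = 192.7/2 = 96.35 nm
S/V = 3 / r = 3 / 96.35
S/V = 0.0311 nm^-1

0.0311


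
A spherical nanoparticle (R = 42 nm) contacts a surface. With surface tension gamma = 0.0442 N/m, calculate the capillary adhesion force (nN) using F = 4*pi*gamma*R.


Convert radius: R = 42 nm = 4.2e-08 m
F = 4 * pi * gamma * R
F = 4 * pi * 0.0442 * 4.2e-08
F = 2.33282e-08 N = 23.3282 nN

23.3282


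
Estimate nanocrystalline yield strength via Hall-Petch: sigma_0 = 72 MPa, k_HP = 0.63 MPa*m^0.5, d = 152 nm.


d = 152 nm = 1.52e-07 m
sqrt(d) = 0.0003898718
Hall-Petch contribution = k / sqrt(d) = 0.63 / 0.0003898718 = 1615.9 MPa
sigma = sigma_0 + k/sqrt(d) = 72 + 1615.9 = 1687.9 MPa

1687.9


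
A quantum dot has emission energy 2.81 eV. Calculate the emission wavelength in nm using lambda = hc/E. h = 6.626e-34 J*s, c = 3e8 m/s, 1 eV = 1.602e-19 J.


Convert energy: E = 2.81 eV = 2.81 * 1.602e-19 = 4.50162e-19 J
lambda = h*c / E = 6.626e-34 * 3e8 / 4.50162e-19
lambda = 4.41574e-07 m = 441.6 nm

441.6


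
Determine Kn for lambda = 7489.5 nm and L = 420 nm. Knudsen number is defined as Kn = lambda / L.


Knudsen number Kn = lambda / L
Kn = 7489.5 / 420
Kn = 17.8321

17.8321


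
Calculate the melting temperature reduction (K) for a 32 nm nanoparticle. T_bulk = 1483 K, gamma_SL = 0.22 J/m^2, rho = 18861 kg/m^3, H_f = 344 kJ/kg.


Radius R = 32/2 = 16 nm = 1.6e-08 m
Convert H_f = 344 kJ/kg = 344000 J/kg
dT = 2 * gamma_SL * T_bulk / (rho * H_f * R)
dT = 2 * 0.22 * 1483 / (18861 * 344000 * 1.6e-08)
dT = 6.3 K

6.3


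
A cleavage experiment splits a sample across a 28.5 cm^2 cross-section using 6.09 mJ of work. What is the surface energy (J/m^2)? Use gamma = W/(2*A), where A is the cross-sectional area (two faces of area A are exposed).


Convert: A = 28.5 cm^2 = 0.00285 m^2, W = 6.09 mJ = 0.00609 J
Cleaving exposes two faces of area A, so total new surface = 2*A and gamma = W / (2*A)
gamma = 0.00609 / (2 * 0.00285)
gamma = 1.068 J/m^2

1.068


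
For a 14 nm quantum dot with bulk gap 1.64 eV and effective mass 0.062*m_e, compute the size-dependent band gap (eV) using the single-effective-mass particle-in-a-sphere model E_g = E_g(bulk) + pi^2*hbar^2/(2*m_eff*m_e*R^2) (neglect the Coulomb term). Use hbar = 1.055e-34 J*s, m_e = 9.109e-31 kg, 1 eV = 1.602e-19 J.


Radius R = 14/2 nm = 7e-09 m
Confinement energy dE = pi^2 * hbar^2 / (2 * m_eff * m_e * R^2)
dE = pi^2 * (1.055e-34)^2 / (2 * 0.062 * 9.109e-31 * (7e-09)^2) J, divided by 1.602e-19 J/eV
dE = 0.1239 eV
Total band gap = E_g(bulk) + dE = 1.64 + 0.1239 = 1.7639 eV

1.7639


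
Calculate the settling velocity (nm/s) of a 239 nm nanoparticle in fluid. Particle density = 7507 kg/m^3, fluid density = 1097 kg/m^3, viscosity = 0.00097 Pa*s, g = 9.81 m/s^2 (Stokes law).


Radius R = 239/2 nm = 1.195e-07 m
Density difference = 7507 - 1097 = 6410 kg/m^3
v = 2 * R^2 * (rho_p - rho_f) * g / (9 * eta)
v = 2 * (1.195e-07)^2 * 6410 * 9.81 / (9 * 0.00097)
v = 2.05721e-07 m/s = 205.721 nm/s

205.721


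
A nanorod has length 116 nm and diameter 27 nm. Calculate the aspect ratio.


Aspect ratio AR = length / diameter
AR = 116 / 27
AR = 4.3

4.3


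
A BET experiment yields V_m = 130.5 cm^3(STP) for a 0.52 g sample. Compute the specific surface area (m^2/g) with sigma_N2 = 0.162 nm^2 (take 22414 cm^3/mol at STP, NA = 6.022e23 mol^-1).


Number of moles in monolayer = V_m / 22414 = 130.5 / 22414 = 0.00582225
Number of molecules = moles * NA = 0.00582225 * 6.022e23
SA = molecules * sigma / mass
SA = (130.5 / 22414) * 6.022e23 * 0.162e-18 / 0.52
SA = 1092.3 m^2/g

1092.3


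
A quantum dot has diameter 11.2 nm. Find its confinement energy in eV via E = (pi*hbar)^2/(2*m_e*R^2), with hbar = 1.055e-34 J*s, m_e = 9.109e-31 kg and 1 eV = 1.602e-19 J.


Radius R = 11.2/2 = 5.6 nm = 5.6e-09 m
E = (pi * 1.055e-34)^2 / (2 * 9.109e-31 * (5.6e-09)^2)
E(J) = 1.92277e-21
E = E(J) / 1.602e-19 = 0.012 eV

0.012


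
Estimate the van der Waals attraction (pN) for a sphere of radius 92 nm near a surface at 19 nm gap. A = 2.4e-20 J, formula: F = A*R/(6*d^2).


Convert to SI: R = 92 nm = 9.2e-08 m, d = 19 nm = 1.9e-08 m
F = A * R / (6 * d^2)
F = 2.4e-20 * 9.2e-08 / (6 * (1.9e-08)^2)
F = 1.01939e-12 N = 1.019 pN

1.019


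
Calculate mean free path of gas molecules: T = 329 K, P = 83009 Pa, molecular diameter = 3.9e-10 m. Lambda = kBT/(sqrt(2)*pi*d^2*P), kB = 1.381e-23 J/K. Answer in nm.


Mean free path: lambda = kB*T / (sqrt(2) * pi * d^2 * P)
lambda = 1.381e-23 * 329 / (sqrt(2) * pi * (3.9e-10)^2 * 83009)
lambda = 8.09973e-08 m
lambda = 81.0 nm

81.0


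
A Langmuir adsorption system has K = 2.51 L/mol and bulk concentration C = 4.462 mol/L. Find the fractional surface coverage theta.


Langmuir isotherm: theta = K*C / (1 + K*C)
K*C = 2.51 * 4.462 = 11.19962
theta = 11.19962 / (1 + 11.19962) = 11.19962 / 12.19962
theta = 0.918

0.918


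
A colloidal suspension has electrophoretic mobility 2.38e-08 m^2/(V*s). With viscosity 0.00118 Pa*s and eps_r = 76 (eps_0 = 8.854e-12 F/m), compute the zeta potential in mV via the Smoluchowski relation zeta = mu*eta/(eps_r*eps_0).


Smoluchowski equation: zeta = mu * eta / (eps_r * eps_0)
zeta = 2.38e-08 * 0.00118 / (76 * 8.854e-12)
zeta = 0.041736 V = 41.74 mV

41.74


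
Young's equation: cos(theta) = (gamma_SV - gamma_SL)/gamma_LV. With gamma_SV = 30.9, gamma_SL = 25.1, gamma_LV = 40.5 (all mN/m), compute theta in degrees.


cos(theta) = (gamma_SV - gamma_SL) / gamma_LV
cos(theta) = (30.9 - 25.1) / 40.5
cos(theta) = 0.14321
theta = arccos(0.14321) = 81.77 degrees

81.77


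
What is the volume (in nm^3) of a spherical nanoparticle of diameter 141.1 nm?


Radius r = 141.1/2 = 70.55 nm
Volume V = (4/3) * pi * r^3
V = (4/3) * pi * (70.55)^3
V = 1470888.2 nm^3

1470888.2


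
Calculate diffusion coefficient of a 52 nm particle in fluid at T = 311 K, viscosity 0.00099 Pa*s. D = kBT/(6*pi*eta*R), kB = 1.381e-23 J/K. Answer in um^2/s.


Radius R = 52/2 = 26 nm = 2.6e-08 m
D = kB*T / (6*pi*eta*R)
D = 1.381e-23 * 311 / (6 * pi * 0.00099 * 2.6e-08)
D = 8.85206e-12 m^2/s = 8.852 um^2/s

8.852


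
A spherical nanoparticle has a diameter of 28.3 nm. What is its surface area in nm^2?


Radius r = 28.3/2 = 14.15 nm
Surface area SA = 4 * pi * r^2
SA = 4 * pi * (14.15)^2
SA = 2516.07 nm^2

2516.07


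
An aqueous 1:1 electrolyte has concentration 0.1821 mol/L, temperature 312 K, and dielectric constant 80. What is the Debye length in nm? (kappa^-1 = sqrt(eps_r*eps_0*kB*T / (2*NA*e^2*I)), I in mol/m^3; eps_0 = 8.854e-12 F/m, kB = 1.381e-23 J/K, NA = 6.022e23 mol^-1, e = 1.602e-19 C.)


Ionic strength I = 0.1821 * 1^2 * 1000 = 182.1 mol/m^3
kappa^-1 = sqrt(80 * 8.854e-12 * 1.381e-23 * 312 / (2 * 6.022e23 * (1.602e-19)^2 * 182.1))
kappa^-1 = 0.736 nm

0.736


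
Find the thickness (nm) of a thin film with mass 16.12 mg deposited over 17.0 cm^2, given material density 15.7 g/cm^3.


Convert: m = 16.12 mg = 1.6120e-05 kg, A = 17.0 cm^2 = 1.7000e-03 m^2, rho = 15.7 g/cm^3 = 15700 kg/m^3
t = m / (A * rho)
t = 1.6120e-05 / (1.7000e-03 * 15700)
t = 6.0397e-07 m = 604.0 nm

604.0


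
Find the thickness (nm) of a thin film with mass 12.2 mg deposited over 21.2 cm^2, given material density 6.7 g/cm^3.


Convert: m = 12.2 mg = 1.2200e-05 kg, A = 21.2 cm^2 = 2.1200e-03 m^2, rho = 6.7 g/cm^3 = 6700 kg/m^3
t = m / (A * rho)
t = 1.2200e-05 / (2.1200e-03 * 6700)
t = 8.5891e-07 m = 858.9 nm

858.9


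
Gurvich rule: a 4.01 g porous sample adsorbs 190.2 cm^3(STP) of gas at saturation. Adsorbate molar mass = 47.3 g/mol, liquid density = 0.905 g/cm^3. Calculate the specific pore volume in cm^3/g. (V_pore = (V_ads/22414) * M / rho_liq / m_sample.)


Moles adsorbed n = V_ads / 22414 = 190.2 / 22414 = 8.485768e-03 mol
Liquid volume V_liq = n * M / rho_liq = 8.485768e-03 * 47.3 / 0.905 = 0.44351 cm^3
Specific pore volume V_pore = V_liq / m_sample = 0.44351 / 4.01
V_pore = 0.1106 cm^3/g

0.1106


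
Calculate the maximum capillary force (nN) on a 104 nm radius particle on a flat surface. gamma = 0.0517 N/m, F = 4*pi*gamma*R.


Convert radius: R = 104 nm = 1.04e-07 m
F = 4 * pi * gamma * R
F = 4 * pi * 0.0517 * 1.04e-07
F = 6.75669e-08 N = 67.5669 nN

67.5669


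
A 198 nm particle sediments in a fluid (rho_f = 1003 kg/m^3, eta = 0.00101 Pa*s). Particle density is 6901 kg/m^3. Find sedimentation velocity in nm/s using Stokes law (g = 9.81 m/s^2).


Radius R = 198/2 nm = 9.9e-08 m
Density difference = 6901 - 1003 = 5898 kg/m^3
v = 2 * R^2 * (rho_p - rho_f) * g / (9 * eta)
v = 2 * (9.9e-08)^2 * 5898 * 9.81 / (9 * 0.00101)
v = 1.2477e-07 m/s = 124.77 nm/s

124.77


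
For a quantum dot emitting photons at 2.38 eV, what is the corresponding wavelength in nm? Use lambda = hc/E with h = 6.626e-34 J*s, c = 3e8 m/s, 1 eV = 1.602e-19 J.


Convert energy: E = 2.38 eV = 2.38 * 1.602e-19 = 3.81276e-19 J
lambda = h*c / E = 6.626e-34 * 3e8 / 3.81276e-19
lambda = 5.21355e-07 m = 521.4 nm

521.4


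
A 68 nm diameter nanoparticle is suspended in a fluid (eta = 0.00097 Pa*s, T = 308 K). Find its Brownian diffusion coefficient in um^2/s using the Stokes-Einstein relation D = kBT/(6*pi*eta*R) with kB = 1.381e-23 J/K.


Radius R = 68/2 = 34 nm = 3.4e-08 m
D = kB*T / (6*pi*eta*R)
D = 1.381e-23 * 308 / (6 * pi * 0.00097 * 3.4e-08)
D = 6.84215e-12 m^2/s = 6.842 um^2/s

6.842


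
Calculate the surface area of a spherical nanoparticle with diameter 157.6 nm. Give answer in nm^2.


Radius r = 157.6/2 = 78.8 nm
Surface area SA = 4 * pi * r^2
SA = 4 * pi * (78.8)^2
SA = 78030.12 nm^2

78030.12


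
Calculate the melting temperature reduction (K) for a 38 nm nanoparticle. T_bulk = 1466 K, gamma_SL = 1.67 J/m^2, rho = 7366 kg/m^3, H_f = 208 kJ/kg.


Radius R = 38/2 = 19 nm = 1.9e-08 m
Convert H_f = 208 kJ/kg = 208000 J/kg
dT = 2 * gamma_SL * T_bulk / (rho * H_f * R)
dT = 2 * 1.67 * 1466 / (7366 * 208000 * 1.9e-08)
dT = 168.2 K

168.2


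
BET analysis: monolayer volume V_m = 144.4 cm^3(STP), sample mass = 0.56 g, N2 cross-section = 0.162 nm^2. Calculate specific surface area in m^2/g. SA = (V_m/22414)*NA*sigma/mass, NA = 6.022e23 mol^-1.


Number of moles in monolayer = V_m / 22414 = 144.4 / 22414 = 0.0064424
Number of molecules = moles * NA = 0.0064424 * 6.022e23
SA = molecules * sigma / mass
SA = (144.4 / 22414) * 6.022e23 * 0.162e-18 / 0.56
SA = 1122.3 m^2/g

1122.3


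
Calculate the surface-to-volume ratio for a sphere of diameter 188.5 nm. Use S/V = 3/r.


Radius r = 188.5/2 = 94.25 nm
S/V = 3 / r = 3 / 94.25
S/V = 0.0318 nm^-1

0.0318


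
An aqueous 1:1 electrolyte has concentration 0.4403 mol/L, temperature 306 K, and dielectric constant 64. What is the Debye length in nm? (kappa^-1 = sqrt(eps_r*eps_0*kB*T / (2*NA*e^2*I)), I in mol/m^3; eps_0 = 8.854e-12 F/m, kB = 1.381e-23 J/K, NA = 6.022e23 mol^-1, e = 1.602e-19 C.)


Ionic strength I = 0.4403 * 1^2 * 1000 = 440.3 mol/m^3
kappa^-1 = sqrt(64 * 8.854e-12 * 1.381e-23 * 306 / (2 * 6.022e23 * (1.602e-19)^2 * 440.3))
kappa^-1 = 0.419 nm

0.419


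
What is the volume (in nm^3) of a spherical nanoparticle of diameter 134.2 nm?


Radius r = 134.2/2 = 67.1 nm
Volume V = (4/3) * pi * r^3
V = (4/3) * pi * (67.1)^3
V = 1265482.58 nm^3

1265482.58


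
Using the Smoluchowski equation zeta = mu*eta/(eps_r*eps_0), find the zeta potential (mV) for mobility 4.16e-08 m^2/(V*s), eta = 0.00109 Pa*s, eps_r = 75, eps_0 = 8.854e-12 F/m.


Smoluchowski equation: zeta = mu * eta / (eps_r * eps_0)
zeta = 4.16e-08 * 0.00109 / (75 * 8.854e-12)
zeta = 0.068284 V = 68.28 mV

68.28


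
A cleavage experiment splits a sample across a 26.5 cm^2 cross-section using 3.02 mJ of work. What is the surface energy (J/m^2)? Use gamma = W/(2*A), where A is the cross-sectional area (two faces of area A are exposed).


Convert: A = 26.5 cm^2 = 0.00265 m^2, W = 3.02 mJ = 0.00302 J
Cleaving exposes two faces of area A, so total new surface = 2*A and gamma = W / (2*A)
gamma = 0.00302 / (2 * 0.00265)
gamma = 0.57 J/m^2

0.57


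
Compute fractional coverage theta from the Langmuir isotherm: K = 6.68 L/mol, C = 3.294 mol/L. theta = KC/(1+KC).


Langmuir isotherm: theta = K*C / (1 + K*C)
K*C = 6.68 * 3.294 = 22.00392
theta = 22.00392 / (1 + 22.00392) = 22.00392 / 23.00392
theta = 0.9565

0.9565


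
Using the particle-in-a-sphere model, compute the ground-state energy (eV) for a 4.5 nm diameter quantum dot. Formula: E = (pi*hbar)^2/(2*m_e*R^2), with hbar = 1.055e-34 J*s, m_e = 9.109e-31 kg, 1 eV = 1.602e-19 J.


Radius R = 4.5/2 = 2.25 nm = 2.25e-09 m
E = (pi * 1.055e-34)^2 / (2 * 9.109e-31 * (2.25e-09)^2)
E(J) = 1.19107e-20
E = E(J) / 1.602e-19 = 0.0743 eV

0.0743


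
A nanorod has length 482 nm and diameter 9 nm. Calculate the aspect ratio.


Aspect ratio AR = length / diameter
AR = 482 / 9
AR = 53.56

53.56


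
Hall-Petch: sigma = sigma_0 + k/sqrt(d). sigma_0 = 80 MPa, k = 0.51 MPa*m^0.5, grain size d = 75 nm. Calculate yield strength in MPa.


d = 75 nm = 7.5e-08 m
sqrt(d) = 0.0002738613
Hall-Petch contribution = k / sqrt(d) = 0.51 / 0.0002738613 = 1862.3 MPa
sigma = sigma_0 + k/sqrt(d) = 80 + 1862.3 = 1942.3 MPa

1942.3


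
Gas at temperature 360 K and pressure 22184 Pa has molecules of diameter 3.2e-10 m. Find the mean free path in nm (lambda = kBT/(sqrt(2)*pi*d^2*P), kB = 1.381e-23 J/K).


Mean free path: lambda = kB*T / (sqrt(2) * pi * d^2 * P)
lambda = 1.381e-23 * 360 / (sqrt(2) * pi * (3.2e-10)^2 * 22184)
lambda = 4.92597e-07 m
lambda = 492.6 nm

492.6


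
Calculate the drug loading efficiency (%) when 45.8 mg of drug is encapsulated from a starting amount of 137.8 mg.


Drug loading efficiency = (drug loaded / drug initial) * 100
DLE = 45.8 / 137.8 * 100
DLE = 0.3324 * 100
DLE = 33.24%

33.24


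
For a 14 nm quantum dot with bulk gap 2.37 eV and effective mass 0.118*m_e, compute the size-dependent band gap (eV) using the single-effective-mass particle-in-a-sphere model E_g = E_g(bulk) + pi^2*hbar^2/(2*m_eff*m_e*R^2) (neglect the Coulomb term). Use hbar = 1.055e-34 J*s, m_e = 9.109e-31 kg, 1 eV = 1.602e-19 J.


Radius R = 14/2 nm = 7e-09 m
Confinement energy dE = pi^2 * hbar^2 / (2 * m_eff * m_e * R^2)
dE = pi^2 * (1.055e-34)^2 / (2 * 0.118 * 9.109e-31 * (7e-09)^2) J, divided by 1.602e-19 J/eV
dE = 0.0651 eV
Total band gap = E_g(bulk) + dE = 2.37 + 0.0651 = 2.4351 eV

2.4351


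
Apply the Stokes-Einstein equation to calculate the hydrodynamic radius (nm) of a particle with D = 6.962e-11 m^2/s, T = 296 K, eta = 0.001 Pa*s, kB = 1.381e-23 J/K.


Stokes-Einstein: R = kB*T / (6*pi*eta*D)
R = 1.381e-23 * 296 / (6 * pi * 0.001 * 6.962e-11)
R = 3.11494e-09 m = 3.11 nm

3.11


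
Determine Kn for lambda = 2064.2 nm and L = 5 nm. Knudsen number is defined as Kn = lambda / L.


Knudsen number Kn = lambda / L
Kn = 2064.2 / 5
Kn = 412.84

412.84


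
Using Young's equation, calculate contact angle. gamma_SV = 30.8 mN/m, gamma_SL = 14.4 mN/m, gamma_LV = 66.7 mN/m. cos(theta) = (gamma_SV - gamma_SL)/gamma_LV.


cos(theta) = (gamma_SV - gamma_SL) / gamma_LV
cos(theta) = (30.8 - 14.4) / 66.7
cos(theta) = 0.245877
theta = arccos(0.245877) = 75.77 degrees

75.77


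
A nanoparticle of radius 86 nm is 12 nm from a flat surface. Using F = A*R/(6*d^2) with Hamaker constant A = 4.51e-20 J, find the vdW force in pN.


Convert to SI: R = 86 nm = 8.6e-08 m, d = 12 nm = 1.2e-08 m
F = A * R / (6 * d^2)
F = 4.51e-20 * 8.6e-08 / (6 * (1.2e-08)^2)
F = 4.48912e-12 N = 4.489 pN

4.489


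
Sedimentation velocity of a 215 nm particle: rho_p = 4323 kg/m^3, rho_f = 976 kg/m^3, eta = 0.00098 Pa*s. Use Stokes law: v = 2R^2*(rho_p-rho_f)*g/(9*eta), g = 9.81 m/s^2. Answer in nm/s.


Radius R = 215/2 nm = 1.075e-07 m
Density difference = 4323 - 976 = 3347 kg/m^3
v = 2 * R^2 * (rho_p - rho_f) * g / (9 * eta)
v = 2 * (1.075e-07)^2 * 3347 * 9.81 / (9 * 0.00098)
v = 8.60405e-08 m/s = 86.0405 nm/s

86.0405


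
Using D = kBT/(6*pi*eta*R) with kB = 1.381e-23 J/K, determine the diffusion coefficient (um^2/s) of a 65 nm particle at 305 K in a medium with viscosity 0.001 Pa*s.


Radius R = 65/2 = 32.5 nm = 3.25e-08 m
D = kB*T / (6*pi*eta*R)
D = 1.381e-23 * 305 / (6 * pi * 0.001 * 3.25e-08)
D = 6.87558e-12 m^2/s = 6.876 um^2/s

6.876


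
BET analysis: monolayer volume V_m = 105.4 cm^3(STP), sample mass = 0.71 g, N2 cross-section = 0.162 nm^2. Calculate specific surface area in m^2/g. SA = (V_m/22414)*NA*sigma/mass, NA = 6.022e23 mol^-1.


Number of moles in monolayer = V_m / 22414 = 105.4 / 22414 = 0.00470242
Number of molecules = moles * NA = 0.00470242 * 6.022e23
SA = molecules * sigma / mass
SA = (105.4 / 22414) * 6.022e23 * 0.162e-18 / 0.71
SA = 646.1 m^2/g

646.1
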